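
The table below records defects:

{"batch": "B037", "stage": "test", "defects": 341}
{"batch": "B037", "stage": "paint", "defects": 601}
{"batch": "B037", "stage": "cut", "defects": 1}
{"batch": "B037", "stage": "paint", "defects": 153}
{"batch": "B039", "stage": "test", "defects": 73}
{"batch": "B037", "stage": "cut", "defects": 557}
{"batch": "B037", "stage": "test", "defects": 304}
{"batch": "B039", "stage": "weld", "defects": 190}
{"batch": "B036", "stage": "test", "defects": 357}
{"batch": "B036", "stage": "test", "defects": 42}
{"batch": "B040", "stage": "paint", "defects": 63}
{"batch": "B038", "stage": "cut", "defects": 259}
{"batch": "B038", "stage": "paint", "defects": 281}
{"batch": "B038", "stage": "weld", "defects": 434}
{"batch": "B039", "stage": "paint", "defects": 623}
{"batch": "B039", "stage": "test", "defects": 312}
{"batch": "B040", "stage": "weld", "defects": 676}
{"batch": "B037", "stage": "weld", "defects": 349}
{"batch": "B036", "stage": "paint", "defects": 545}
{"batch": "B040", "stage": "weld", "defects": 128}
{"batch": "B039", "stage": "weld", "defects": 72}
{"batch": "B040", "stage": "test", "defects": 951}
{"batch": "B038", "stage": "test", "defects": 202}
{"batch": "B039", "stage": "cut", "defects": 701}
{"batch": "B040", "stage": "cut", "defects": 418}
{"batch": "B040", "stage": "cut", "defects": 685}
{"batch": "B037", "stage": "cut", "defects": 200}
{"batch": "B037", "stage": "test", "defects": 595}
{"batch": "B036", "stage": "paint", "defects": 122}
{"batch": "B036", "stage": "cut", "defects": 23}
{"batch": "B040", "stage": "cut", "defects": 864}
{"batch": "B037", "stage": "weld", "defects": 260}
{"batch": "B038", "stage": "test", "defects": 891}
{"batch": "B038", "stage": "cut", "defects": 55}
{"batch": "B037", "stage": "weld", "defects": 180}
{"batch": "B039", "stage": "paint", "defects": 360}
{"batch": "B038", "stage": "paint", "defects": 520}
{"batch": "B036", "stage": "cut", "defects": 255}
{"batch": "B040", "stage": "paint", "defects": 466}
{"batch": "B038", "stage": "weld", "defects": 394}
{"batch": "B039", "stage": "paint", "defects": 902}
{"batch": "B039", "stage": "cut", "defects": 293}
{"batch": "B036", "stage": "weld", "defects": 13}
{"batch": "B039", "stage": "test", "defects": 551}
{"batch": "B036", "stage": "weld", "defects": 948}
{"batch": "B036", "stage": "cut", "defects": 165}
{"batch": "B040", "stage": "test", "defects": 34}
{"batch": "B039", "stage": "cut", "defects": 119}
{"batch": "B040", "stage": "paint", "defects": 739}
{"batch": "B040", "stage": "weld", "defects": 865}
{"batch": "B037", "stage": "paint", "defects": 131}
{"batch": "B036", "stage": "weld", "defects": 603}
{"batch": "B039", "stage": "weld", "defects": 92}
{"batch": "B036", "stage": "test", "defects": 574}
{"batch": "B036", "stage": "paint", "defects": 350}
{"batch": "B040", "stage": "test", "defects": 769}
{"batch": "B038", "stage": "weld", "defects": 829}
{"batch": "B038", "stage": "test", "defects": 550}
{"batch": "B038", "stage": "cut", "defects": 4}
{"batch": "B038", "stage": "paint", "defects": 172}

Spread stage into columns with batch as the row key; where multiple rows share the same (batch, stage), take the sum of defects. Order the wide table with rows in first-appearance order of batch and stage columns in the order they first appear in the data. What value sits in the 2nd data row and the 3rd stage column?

1113

With rows in first-appearance order of batch, row 2 is batch=B039. stage columns in first-appearance order: test, paint, cut, weld; column 3 is cut.
Long rows with batch=B039, stage=cut: 701 + 293 + 119 = 1113.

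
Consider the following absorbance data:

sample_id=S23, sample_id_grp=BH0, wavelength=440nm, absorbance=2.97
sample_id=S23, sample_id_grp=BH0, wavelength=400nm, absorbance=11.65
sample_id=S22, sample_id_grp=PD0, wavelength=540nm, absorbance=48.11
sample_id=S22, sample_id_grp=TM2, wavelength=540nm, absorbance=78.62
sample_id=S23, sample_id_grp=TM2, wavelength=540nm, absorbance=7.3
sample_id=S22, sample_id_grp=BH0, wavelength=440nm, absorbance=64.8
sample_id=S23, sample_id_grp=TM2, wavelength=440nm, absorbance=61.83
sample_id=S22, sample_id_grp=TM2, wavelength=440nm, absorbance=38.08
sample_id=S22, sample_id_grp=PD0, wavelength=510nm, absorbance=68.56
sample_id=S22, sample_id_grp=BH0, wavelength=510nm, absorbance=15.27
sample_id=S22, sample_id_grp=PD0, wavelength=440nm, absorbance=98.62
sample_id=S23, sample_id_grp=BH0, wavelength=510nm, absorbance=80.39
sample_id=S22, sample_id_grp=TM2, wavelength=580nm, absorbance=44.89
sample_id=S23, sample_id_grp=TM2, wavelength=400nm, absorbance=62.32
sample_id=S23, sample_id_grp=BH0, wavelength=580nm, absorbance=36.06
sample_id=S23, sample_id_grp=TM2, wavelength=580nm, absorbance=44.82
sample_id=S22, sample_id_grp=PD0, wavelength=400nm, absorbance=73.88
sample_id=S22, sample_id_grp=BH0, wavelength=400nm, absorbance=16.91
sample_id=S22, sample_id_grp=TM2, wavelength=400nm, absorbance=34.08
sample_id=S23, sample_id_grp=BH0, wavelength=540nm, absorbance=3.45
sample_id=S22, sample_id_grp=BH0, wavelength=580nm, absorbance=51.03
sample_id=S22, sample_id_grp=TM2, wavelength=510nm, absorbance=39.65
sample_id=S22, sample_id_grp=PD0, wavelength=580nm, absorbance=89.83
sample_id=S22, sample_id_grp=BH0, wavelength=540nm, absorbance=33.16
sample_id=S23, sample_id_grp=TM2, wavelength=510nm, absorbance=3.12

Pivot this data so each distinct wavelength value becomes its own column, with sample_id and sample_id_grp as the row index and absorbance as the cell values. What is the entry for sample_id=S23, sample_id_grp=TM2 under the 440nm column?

61.83

Wide layout: rows indexed by sample_id and sample_id_grp, columns are the 5 distinct wavelength values (440nm, 400nm, 540nm, 510nm, 580nm).
Cell (sample_id=S23, sample_id_grp=TM2, wavelength=440nm) draws from the long row where sample_id=S23, sample_id_grp=TM2 and wavelength=440nm, which has absorbance=61.83.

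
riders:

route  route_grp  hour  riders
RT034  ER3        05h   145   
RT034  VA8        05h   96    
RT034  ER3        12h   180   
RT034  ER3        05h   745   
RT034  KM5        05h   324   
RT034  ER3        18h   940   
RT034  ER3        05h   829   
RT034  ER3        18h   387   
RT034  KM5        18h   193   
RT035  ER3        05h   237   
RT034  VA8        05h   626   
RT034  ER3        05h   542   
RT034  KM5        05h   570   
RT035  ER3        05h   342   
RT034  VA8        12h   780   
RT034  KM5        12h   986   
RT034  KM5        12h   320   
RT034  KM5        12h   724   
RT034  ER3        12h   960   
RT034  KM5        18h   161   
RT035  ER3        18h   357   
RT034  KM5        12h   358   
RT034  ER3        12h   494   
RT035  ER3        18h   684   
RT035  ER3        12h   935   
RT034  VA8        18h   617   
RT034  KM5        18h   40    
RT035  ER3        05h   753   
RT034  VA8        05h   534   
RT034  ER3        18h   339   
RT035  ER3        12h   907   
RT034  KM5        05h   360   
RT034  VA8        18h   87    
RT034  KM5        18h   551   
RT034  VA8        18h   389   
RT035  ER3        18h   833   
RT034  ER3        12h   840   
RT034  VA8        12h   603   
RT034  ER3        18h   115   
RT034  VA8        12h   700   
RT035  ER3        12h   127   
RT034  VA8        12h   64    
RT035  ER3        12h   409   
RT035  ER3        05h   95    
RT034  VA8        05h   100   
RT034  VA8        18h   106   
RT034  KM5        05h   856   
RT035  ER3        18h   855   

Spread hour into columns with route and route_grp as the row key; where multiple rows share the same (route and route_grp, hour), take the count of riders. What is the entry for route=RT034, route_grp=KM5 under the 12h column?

Rows with route=RT034, route_grp=KM5 and hour=12h: riders values are 986, 320, 724, 358.
4 rows match — count = 4.

4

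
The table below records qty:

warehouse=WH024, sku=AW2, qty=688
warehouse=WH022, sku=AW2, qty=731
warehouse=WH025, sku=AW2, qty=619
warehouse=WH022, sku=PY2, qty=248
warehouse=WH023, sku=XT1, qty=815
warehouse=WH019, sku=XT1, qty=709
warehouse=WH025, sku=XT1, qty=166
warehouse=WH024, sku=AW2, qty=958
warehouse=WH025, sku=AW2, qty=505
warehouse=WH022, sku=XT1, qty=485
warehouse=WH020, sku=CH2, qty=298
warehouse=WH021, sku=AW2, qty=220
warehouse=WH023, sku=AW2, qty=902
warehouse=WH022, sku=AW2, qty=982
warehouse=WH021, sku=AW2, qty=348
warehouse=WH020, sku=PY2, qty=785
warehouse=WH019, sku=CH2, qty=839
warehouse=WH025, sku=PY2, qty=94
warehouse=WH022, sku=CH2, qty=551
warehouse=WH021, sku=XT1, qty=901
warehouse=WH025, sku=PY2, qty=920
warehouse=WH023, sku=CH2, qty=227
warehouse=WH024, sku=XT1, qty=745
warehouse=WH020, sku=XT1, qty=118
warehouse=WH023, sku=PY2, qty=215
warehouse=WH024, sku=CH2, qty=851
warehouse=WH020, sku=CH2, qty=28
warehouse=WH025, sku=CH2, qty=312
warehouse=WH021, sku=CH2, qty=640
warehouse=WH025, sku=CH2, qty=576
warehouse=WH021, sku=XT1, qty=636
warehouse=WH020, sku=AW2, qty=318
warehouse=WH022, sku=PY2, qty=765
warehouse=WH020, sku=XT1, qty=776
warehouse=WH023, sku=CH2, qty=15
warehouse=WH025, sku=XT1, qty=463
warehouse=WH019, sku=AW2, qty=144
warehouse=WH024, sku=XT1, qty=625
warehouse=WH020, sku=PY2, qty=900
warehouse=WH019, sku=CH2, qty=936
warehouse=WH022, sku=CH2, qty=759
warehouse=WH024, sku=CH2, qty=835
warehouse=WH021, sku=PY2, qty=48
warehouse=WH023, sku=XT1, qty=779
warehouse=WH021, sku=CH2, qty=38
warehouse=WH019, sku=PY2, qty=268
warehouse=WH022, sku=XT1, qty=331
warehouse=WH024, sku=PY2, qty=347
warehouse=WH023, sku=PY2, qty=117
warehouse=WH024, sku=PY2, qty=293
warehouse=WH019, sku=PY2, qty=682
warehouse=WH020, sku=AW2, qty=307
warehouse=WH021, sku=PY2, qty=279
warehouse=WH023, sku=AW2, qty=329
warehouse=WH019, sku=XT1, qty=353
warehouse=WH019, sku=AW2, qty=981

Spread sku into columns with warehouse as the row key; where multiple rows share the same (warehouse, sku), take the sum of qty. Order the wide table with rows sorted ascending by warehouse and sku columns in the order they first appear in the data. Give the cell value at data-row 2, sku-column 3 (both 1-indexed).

894

With rows sorted ascending by warehouse, row 2 is warehouse=WH020. sku columns in first-appearance order: AW2, PY2, XT1, CH2; column 3 is XT1.
Long rows with warehouse=WH020, sku=XT1: 118 + 776 = 894.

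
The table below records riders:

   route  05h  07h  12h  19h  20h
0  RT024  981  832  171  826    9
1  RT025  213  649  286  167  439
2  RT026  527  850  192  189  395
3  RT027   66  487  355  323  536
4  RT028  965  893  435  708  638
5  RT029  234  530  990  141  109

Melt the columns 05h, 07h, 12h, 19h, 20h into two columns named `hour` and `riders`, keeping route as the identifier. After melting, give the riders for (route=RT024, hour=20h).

9

Unpivoting turns each (route, wide-column) pair into one long row.
The wide cell at row RT024, column 20h holds 9, so the long row (RT024, 20h) has riders=9.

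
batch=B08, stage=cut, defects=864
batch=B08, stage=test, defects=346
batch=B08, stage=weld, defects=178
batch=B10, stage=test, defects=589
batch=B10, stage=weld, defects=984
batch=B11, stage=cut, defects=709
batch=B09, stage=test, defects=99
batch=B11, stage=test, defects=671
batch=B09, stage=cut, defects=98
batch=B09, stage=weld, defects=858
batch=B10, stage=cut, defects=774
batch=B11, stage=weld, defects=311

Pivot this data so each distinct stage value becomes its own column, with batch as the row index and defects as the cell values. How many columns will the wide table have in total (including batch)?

4

1 column for batch plus 3 distinct stage values → 4 columns.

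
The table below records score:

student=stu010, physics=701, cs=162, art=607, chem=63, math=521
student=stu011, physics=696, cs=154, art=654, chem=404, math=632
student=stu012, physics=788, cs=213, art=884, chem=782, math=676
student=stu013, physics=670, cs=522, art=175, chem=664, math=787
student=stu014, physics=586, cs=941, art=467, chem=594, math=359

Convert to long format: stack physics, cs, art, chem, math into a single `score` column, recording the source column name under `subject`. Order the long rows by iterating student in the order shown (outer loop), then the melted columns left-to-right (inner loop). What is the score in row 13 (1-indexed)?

884

25 rows total (5 × 5). Row 13: index ⌊(13-1)/5⌋ = 2 into student → stu012; (13-1) mod 5 = 2 into the melted columns → art.
So row 13 is (stu012, art, 884); score = 884.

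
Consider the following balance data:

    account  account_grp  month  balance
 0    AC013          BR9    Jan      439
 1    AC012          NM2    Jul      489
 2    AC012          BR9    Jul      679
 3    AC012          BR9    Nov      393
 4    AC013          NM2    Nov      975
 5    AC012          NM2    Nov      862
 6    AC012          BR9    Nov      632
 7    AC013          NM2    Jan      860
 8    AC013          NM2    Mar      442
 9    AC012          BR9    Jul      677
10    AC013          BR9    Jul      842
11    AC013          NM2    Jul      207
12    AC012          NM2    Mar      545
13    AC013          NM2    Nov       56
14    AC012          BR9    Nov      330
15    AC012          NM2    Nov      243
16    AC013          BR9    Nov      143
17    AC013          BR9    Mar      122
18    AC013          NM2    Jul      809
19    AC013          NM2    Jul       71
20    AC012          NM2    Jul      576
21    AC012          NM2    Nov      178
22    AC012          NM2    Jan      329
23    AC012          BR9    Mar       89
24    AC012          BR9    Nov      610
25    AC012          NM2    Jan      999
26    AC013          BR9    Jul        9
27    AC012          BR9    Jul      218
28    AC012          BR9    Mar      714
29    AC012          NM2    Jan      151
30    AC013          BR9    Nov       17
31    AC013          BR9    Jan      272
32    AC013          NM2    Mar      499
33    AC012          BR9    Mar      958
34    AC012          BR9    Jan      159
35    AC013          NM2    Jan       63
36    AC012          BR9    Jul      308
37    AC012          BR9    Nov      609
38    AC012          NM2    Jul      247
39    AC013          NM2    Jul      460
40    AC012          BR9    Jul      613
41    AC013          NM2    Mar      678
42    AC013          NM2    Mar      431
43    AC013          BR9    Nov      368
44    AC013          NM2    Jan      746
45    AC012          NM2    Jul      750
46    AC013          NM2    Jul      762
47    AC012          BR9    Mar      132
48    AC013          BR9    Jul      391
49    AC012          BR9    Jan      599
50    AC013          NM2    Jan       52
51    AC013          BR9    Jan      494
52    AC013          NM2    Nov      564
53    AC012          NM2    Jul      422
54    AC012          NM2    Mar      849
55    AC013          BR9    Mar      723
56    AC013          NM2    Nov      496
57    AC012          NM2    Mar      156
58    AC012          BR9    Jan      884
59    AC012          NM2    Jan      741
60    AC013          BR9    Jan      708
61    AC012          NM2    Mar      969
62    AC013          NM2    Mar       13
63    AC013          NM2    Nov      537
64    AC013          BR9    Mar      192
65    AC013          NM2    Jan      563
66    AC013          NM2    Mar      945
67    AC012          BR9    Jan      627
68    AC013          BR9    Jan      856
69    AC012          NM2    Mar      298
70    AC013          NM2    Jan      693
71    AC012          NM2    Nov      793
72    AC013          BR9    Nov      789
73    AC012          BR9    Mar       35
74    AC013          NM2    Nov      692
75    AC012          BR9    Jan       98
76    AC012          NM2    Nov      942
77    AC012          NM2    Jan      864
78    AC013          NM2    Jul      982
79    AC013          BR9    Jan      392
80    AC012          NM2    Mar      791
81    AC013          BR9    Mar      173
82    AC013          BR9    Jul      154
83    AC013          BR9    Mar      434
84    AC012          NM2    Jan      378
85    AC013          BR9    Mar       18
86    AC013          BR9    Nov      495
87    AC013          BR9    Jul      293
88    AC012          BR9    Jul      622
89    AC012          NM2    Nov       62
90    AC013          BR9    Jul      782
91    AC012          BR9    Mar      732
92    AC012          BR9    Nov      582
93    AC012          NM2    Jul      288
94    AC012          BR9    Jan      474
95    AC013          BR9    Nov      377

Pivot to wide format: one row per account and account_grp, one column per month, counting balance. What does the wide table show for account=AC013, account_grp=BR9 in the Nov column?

Rows with account=AC013, account_grp=BR9 and month=Nov: balance values are 143, 17, 368, 789, 495, 377.
6 rows match — count = 6.

6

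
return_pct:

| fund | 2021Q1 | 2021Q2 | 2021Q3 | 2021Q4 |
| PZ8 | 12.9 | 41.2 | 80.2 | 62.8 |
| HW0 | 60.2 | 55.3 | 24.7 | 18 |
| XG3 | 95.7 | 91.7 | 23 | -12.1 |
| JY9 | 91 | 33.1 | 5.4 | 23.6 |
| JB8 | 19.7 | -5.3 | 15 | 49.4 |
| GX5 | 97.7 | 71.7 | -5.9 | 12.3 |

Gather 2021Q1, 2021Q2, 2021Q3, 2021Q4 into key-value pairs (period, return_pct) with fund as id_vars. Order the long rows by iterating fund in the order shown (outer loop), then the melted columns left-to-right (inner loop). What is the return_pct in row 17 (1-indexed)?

24 rows total (6 × 4). Row 17: index ⌊(17-1)/4⌋ = 4 into fund → JB8; (17-1) mod 4 = 0 into the melted columns → 2021Q1.
So row 17 is (JB8, 2021Q1, 19.7); return_pct = 19.7.

19.7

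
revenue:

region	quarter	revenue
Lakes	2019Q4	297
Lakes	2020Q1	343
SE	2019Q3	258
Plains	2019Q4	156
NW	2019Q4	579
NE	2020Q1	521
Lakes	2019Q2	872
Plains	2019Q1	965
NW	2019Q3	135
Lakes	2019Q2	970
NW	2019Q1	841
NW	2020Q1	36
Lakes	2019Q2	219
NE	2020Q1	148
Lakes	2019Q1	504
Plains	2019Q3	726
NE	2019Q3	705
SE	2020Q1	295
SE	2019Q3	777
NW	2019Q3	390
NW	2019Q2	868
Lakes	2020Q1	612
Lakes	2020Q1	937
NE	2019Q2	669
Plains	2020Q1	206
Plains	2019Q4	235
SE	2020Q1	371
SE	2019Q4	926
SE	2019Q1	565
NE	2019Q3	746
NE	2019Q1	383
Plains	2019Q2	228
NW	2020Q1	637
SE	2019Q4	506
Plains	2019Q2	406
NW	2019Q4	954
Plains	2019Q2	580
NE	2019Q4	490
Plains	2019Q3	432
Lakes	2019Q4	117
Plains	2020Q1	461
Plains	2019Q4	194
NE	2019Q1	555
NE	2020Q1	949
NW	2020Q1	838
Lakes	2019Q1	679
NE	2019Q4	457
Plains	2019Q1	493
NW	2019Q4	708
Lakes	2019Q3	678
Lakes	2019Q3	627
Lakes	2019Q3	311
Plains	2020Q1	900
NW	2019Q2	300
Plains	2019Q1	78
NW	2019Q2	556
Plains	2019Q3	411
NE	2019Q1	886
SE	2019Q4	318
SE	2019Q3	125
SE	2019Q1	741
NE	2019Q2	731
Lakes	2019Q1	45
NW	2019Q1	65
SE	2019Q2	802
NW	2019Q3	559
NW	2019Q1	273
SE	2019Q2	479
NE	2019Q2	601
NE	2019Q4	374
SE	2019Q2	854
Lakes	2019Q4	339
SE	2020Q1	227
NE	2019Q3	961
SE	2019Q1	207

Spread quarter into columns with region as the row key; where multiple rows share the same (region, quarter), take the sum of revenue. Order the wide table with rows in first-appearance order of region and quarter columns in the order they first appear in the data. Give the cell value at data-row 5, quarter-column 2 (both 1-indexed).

1618

With rows in first-appearance order of region, row 5 is region=NE. quarter columns in first-appearance order: 2019Q4, 2020Q1, 2019Q3, 2019Q2, 2019Q1; column 2 is 2020Q1.
Long rows with region=NE, quarter=2020Q1: 521 + 148 + 949 = 1618.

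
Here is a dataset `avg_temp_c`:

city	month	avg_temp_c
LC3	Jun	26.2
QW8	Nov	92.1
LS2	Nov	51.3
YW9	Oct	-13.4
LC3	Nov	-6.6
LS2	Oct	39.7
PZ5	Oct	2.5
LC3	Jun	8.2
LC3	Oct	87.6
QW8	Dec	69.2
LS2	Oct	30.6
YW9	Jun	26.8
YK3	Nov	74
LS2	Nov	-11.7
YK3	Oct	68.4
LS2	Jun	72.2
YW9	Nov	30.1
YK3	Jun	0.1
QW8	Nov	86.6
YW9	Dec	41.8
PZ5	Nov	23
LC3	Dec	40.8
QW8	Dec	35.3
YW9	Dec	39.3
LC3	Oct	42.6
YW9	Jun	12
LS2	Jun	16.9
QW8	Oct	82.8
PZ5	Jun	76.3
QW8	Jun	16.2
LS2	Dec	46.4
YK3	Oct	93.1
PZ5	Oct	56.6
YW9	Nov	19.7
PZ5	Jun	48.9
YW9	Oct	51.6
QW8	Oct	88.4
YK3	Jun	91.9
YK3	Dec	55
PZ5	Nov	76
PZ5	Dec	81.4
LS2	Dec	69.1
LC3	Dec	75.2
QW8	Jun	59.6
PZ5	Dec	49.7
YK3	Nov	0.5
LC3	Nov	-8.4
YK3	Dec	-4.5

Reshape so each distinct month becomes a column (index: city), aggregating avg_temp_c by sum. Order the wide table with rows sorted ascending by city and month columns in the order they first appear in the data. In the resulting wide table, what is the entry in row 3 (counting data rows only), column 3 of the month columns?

With rows sorted ascending by city, row 3 is city=PZ5. month columns in first-appearance order: Jun, Nov, Oct, Dec; column 3 is Oct.
Long rows with city=PZ5, month=Oct: 2.5 + 56.6 = 59.1.

59.1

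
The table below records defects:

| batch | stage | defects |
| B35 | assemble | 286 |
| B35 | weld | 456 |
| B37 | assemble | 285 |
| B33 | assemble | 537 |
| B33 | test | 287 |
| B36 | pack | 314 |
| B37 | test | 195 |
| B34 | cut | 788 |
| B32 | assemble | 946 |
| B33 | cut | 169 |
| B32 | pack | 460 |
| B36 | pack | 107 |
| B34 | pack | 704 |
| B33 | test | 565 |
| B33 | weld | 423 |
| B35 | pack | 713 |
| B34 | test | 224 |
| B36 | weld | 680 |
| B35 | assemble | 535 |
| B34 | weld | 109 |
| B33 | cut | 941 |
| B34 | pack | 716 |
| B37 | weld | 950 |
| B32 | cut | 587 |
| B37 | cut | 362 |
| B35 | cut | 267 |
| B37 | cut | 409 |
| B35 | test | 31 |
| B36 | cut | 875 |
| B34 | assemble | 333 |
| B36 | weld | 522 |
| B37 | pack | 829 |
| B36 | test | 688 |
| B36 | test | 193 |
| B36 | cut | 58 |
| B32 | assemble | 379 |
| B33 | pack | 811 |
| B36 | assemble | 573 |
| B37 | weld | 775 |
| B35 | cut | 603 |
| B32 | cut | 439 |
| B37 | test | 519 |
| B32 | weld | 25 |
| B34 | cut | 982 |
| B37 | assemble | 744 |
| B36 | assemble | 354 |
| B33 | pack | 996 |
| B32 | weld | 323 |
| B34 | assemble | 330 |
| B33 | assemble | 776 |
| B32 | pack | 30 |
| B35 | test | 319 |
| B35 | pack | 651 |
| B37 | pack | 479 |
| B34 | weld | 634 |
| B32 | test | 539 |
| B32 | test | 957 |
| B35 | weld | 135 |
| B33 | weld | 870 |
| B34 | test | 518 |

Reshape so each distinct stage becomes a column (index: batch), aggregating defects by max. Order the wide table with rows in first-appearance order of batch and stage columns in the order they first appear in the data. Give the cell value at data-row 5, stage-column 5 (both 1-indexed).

982

With rows in first-appearance order of batch, row 5 is batch=B34. stage columns in first-appearance order: assemble, weld, test, pack, cut; column 5 is cut.
Long rows with batch=B34, stage=cut: max(788, 982) = 982.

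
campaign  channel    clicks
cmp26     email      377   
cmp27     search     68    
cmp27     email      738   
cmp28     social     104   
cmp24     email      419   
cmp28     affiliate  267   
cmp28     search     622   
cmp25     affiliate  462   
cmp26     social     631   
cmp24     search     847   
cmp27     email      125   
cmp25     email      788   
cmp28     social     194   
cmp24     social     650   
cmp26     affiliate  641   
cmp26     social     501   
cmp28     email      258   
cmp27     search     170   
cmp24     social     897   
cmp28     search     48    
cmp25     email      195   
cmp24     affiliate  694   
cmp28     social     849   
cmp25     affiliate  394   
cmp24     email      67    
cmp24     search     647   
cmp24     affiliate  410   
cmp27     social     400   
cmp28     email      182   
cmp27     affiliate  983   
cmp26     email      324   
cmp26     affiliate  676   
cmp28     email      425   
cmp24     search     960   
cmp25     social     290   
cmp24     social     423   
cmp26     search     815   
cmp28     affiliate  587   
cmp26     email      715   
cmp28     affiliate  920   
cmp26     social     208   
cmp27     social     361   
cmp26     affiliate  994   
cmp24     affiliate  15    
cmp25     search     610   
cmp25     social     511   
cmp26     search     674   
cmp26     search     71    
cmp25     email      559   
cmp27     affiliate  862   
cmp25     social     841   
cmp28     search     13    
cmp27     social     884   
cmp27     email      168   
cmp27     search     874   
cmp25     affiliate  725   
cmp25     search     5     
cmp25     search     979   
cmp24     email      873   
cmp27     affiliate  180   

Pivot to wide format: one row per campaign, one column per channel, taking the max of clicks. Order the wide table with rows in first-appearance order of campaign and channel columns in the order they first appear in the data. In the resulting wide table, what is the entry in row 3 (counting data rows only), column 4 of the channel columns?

With rows in first-appearance order of campaign, row 3 is campaign=cmp28. channel columns in first-appearance order: email, search, social, affiliate; column 4 is affiliate.
Long rows with campaign=cmp28, channel=affiliate: max(267, 587, 920) = 920.

920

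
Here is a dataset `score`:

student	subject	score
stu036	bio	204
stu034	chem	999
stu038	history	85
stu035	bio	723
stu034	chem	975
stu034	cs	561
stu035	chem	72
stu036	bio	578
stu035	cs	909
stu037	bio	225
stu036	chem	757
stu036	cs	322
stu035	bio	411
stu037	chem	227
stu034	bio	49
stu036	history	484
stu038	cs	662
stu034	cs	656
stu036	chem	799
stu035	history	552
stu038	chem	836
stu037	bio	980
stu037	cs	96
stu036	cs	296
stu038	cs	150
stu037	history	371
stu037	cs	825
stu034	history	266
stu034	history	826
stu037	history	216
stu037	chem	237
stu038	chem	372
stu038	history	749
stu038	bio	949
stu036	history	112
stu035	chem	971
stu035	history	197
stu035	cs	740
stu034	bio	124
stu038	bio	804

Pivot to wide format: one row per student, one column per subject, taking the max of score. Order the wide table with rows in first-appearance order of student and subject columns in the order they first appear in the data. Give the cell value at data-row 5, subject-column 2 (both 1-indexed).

With rows in first-appearance order of student, row 5 is student=stu037. subject columns in first-appearance order: bio, chem, history, cs; column 2 is chem.
Long rows with student=stu037, subject=chem: max(227, 237) = 237.

237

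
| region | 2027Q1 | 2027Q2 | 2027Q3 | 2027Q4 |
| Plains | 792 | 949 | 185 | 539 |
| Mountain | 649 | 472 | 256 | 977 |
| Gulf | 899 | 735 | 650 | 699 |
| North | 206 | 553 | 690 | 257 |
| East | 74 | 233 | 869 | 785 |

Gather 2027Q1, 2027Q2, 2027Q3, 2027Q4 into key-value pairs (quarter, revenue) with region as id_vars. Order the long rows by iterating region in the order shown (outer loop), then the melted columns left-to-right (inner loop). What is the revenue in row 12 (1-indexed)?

20 rows total (5 × 4). Row 12: index ⌊(12-1)/4⌋ = 2 into region → Gulf; (12-1) mod 4 = 3 into the melted columns → 2027Q4.
So row 12 is (Gulf, 2027Q4, 699); revenue = 699.

699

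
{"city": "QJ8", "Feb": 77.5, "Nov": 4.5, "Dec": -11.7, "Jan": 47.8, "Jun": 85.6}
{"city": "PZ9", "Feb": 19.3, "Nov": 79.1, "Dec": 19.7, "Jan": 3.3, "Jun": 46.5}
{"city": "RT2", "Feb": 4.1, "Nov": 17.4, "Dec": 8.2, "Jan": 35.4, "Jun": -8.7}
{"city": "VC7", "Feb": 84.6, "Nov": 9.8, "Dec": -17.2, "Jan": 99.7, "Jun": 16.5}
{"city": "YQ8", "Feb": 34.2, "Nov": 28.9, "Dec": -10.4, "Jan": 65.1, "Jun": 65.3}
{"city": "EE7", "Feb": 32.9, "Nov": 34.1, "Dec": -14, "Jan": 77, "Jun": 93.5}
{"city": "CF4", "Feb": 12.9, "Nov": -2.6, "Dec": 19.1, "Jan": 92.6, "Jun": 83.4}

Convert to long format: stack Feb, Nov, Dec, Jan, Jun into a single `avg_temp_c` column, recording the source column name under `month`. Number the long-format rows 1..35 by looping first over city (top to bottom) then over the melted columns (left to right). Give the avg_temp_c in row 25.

65.3

35 rows total (7 × 5). Row 25: index ⌊(25-1)/5⌋ = 4 into city → YQ8; (25-1) mod 5 = 4 into the melted columns → Jun.
So row 25 is (YQ8, Jun, 65.3); avg_temp_c = 65.3.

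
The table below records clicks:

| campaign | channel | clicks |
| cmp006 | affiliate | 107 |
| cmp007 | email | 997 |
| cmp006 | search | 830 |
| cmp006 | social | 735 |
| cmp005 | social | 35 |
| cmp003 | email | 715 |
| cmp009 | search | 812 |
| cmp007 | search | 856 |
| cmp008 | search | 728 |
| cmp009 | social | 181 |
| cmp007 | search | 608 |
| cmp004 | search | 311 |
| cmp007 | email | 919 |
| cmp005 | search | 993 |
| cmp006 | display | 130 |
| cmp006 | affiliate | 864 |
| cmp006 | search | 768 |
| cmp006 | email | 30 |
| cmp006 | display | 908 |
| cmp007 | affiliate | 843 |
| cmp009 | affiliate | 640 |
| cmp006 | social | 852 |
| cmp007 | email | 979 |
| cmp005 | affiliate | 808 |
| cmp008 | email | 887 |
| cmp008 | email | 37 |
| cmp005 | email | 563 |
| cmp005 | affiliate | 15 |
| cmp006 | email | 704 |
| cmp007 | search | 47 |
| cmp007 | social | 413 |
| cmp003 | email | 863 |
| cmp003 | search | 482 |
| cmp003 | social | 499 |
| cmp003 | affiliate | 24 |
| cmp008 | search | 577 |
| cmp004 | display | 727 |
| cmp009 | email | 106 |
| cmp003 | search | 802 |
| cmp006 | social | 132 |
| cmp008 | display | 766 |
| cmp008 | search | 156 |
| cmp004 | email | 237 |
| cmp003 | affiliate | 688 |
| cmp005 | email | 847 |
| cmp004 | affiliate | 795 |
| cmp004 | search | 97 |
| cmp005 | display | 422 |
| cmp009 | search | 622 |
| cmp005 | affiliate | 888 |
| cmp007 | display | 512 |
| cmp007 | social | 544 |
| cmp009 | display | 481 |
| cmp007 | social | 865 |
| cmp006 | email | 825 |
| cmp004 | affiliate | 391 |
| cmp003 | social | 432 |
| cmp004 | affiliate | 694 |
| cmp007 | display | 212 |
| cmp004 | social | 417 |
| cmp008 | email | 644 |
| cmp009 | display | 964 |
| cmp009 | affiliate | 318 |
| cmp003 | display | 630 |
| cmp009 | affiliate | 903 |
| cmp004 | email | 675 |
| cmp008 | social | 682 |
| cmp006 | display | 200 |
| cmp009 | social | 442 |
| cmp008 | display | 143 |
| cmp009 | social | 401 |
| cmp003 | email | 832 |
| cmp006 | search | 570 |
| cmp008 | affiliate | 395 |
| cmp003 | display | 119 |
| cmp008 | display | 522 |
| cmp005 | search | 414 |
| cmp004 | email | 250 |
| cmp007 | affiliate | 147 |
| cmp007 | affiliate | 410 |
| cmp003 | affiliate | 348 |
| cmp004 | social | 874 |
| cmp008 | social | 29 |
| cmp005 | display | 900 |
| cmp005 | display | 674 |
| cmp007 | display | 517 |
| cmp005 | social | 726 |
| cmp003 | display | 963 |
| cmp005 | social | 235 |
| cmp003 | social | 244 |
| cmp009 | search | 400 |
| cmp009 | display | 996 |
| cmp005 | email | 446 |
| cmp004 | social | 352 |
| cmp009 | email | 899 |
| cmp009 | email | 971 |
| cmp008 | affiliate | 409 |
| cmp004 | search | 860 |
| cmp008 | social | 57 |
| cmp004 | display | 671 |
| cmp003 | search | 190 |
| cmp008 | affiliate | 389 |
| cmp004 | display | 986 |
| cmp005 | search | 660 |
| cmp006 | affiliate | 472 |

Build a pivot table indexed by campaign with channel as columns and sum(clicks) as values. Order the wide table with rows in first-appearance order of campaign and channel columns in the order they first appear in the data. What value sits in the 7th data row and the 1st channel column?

1880

With rows in first-appearance order of campaign, row 7 is campaign=cmp004. channel columns in first-appearance order: affiliate, email, search, social, display; column 1 is affiliate.
Long rows with campaign=cmp004, channel=affiliate: 795 + 391 + 694 = 1880.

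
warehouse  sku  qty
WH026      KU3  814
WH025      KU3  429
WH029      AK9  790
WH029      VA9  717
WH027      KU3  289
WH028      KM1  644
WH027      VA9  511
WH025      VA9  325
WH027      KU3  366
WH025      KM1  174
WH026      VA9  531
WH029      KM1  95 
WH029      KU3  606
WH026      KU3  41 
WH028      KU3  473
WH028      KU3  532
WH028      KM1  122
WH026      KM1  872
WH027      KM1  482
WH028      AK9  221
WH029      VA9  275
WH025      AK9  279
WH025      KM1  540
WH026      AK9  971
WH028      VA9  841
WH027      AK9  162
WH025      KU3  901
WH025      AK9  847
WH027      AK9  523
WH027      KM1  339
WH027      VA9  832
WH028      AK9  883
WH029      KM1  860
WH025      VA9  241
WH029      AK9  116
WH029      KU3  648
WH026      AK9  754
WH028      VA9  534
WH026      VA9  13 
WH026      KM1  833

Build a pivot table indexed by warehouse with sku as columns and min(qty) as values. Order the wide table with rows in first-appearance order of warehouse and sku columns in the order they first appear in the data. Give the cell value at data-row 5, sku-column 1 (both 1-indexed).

473

With rows in first-appearance order of warehouse, row 5 is warehouse=WH028. sku columns in first-appearance order: KU3, AK9, VA9, KM1; column 1 is KU3.
Long rows with warehouse=WH028, sku=KU3: min(473, 532) = 473.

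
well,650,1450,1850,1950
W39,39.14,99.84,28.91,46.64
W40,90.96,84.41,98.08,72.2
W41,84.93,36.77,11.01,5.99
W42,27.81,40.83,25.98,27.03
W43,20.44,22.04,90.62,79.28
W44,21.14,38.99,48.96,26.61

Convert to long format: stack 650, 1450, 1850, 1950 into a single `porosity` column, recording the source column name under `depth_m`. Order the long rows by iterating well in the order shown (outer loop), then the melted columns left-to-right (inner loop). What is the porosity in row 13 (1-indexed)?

27.81

24 rows total (6 × 4). Row 13: index ⌊(13-1)/4⌋ = 3 into well → W42; (13-1) mod 4 = 0 into the melted columns → 650.
So row 13 is (W42, 650, 27.81); porosity = 27.81.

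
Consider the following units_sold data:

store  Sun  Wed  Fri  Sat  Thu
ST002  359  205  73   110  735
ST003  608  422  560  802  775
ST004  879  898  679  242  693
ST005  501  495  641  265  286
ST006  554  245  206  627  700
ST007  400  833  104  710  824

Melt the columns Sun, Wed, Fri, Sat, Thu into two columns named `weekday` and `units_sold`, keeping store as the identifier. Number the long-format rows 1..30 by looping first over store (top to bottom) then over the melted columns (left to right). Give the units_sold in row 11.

879

30 rows total (6 × 5). Row 11: index ⌊(11-1)/5⌋ = 2 into store → ST004; (11-1) mod 5 = 0 into the melted columns → Sun.
So row 11 is (ST004, Sun, 879); units_sold = 879.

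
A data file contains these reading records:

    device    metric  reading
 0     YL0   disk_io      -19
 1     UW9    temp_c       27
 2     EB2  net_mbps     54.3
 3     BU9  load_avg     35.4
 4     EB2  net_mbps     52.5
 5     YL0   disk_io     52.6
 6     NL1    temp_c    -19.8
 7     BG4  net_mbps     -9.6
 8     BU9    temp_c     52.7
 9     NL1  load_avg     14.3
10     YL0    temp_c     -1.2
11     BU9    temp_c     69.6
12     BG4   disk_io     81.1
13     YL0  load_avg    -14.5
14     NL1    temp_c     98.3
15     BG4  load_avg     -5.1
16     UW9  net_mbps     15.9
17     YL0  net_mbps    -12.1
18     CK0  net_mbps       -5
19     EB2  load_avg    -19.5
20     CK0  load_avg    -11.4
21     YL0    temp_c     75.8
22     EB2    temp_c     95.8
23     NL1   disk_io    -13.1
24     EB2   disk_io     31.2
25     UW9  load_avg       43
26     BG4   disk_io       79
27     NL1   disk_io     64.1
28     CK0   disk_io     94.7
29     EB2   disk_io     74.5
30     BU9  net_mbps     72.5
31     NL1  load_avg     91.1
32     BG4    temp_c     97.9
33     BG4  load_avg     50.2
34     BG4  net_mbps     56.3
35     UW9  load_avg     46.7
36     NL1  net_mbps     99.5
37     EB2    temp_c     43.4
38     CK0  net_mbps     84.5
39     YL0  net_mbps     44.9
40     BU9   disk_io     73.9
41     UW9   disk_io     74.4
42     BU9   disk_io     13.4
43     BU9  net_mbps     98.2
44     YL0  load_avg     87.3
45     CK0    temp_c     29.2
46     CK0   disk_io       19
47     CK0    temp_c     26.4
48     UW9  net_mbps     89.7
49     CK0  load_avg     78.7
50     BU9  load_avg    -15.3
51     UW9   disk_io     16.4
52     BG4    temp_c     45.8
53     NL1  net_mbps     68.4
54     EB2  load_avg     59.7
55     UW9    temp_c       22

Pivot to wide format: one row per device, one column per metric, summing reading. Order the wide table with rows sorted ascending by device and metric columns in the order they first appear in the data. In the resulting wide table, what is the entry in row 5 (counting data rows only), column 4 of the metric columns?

105.4

With rows sorted ascending by device, row 5 is device=NL1. metric columns in first-appearance order: disk_io, temp_c, net_mbps, load_avg; column 4 is load_avg.
Long rows with device=NL1, metric=load_avg: 14.3 + 91.1 = 105.4.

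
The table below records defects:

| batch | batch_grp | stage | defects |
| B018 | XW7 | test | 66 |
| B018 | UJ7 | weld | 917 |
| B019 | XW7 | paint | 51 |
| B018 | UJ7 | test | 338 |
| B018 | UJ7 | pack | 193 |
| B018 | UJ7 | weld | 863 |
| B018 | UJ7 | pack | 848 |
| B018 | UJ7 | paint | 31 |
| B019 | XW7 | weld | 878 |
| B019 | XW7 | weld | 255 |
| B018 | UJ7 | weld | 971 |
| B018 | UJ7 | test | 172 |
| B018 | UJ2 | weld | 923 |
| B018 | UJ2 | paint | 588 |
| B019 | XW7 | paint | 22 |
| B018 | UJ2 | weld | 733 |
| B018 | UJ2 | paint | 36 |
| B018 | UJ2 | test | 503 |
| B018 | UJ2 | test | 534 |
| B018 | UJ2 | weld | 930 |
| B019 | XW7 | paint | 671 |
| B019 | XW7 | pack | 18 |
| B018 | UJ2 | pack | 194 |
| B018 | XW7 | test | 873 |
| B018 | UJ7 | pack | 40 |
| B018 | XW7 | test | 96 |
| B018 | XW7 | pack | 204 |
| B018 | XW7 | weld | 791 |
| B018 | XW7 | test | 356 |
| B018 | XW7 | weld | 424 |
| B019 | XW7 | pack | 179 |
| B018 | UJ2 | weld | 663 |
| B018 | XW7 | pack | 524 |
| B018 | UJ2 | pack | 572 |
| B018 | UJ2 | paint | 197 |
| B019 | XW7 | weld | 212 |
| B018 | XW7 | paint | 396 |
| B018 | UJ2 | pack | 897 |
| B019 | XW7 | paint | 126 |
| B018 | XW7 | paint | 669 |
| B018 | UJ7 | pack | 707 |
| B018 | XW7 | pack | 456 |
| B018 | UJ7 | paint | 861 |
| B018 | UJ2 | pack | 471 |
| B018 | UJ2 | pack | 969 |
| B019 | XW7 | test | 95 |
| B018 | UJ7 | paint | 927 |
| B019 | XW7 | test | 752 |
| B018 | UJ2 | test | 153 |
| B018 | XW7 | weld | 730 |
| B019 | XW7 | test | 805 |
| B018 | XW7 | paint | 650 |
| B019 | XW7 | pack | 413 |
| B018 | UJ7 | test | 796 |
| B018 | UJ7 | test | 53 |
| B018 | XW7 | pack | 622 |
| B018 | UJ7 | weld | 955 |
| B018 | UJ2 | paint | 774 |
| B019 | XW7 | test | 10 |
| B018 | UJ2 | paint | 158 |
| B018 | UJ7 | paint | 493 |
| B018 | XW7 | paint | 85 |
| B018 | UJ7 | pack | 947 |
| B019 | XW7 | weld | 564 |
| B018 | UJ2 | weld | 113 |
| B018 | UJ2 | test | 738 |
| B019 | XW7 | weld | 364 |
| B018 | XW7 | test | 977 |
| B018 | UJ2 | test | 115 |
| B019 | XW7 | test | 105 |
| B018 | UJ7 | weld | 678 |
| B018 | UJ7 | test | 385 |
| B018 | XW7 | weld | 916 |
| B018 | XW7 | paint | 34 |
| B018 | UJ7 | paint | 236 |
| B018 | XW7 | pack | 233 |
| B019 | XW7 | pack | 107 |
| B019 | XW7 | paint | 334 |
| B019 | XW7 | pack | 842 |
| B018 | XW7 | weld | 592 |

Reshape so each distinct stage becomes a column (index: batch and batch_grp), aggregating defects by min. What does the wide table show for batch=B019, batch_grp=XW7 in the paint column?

22

Rows with batch=B019, batch_grp=XW7 and stage=paint: defects values are 51, 22, 671, 126, 334.
min(51, 22, 671, 126, 334) = 22.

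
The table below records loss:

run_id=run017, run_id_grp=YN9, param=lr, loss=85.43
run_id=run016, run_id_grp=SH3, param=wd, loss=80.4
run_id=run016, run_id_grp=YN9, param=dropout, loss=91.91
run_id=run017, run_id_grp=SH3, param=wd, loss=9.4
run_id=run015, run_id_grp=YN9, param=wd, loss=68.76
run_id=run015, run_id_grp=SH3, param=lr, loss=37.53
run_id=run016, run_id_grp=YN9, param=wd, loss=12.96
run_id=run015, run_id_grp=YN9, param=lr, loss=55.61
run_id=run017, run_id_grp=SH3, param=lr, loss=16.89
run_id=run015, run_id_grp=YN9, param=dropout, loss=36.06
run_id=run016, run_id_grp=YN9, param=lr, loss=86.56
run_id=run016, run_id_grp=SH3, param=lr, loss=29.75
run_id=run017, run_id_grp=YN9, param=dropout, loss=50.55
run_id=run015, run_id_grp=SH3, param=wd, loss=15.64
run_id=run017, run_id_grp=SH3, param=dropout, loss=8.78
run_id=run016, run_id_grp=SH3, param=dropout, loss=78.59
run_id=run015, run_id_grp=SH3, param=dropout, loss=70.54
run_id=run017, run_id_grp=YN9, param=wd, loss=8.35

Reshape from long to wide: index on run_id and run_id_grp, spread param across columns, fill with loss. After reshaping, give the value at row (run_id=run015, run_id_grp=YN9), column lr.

55.61

Wide layout: rows indexed by run_id and run_id_grp, columns are the 3 distinct param values (lr, wd, dropout).
Cell (run_id=run015, run_id_grp=YN9, param=lr) draws from the long row where run_id=run015, run_id_grp=YN9 and param=lr, which has loss=55.61.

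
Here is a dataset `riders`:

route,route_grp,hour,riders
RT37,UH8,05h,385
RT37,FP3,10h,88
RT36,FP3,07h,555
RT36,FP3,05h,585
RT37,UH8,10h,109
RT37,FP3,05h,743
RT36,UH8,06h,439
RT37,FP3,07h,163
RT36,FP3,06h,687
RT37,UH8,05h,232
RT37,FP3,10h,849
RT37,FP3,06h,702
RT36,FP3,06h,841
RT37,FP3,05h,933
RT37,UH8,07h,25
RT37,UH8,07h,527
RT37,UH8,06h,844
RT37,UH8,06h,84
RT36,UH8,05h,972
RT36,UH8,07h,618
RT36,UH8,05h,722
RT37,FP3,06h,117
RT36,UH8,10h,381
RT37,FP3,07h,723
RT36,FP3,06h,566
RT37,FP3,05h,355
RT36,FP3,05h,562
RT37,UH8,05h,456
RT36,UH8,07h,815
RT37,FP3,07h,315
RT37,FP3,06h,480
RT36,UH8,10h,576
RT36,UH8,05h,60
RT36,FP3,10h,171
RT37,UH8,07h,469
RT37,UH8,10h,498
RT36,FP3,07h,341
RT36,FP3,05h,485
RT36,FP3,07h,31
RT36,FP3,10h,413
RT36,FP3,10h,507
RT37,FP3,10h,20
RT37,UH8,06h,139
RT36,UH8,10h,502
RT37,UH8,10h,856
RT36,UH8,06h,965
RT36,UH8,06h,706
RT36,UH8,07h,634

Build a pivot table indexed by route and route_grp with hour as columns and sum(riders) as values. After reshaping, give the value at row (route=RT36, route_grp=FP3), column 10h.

Rows with route=RT36, route_grp=FP3 and hour=10h: riders values are 171, 413, 507.
171 + 413 + 507 = 1091.

1091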